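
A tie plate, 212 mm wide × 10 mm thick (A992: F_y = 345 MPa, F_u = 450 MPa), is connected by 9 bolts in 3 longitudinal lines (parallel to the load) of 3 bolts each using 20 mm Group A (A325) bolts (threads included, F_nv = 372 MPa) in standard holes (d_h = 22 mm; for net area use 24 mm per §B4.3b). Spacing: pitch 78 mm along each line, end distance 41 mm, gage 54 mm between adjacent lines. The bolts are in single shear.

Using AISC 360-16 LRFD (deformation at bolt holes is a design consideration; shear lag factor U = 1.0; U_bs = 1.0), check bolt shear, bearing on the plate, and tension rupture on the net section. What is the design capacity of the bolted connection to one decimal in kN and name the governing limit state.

472.5 kN (net-section rupture governs)

Bolt shear: A_b = π(20)²/4 = 314.16 mm². φR_n = 0.75 × 372 × 314.16 × 9 × 1 = 788.9 kN.
Bearing (10 mm plate, F_u = 450 MPa): end bolts L_c = 41 − 22/2 = 30, R_n = min(1.2×30×10×450, 2.4×20×10×450) = 162 kN/bolt; interior L_c = 78 − 22 = 56, R_n = 216 kN/bolt. φR_n = 0.75 × (3×162 + 6×216) = 1336.5 kN.
Tension rupture (net): A_n = (212 − 3×24)×10 = 1400 mm² (U = 1.0, A_e = A_n). φR_n = 0.75 × 450 × 1400 = 472.5 kN.
Governing: min(788.9, 1336.5, 472.5) = 472.5 kN → net-section rupture.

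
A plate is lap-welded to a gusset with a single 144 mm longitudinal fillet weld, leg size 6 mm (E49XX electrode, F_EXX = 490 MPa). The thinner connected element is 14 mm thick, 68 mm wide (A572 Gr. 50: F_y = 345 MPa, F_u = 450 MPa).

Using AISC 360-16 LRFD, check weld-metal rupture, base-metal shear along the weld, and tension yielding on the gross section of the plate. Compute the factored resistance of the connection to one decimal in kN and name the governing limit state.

134.7 kN (weld metal governs)

Weld metal: throat = 0.707×6 = 4.242 mm, L = 144 mm. φR_n = 0.75 × 0.6 × 490 × 4.242 × 144 = 134.7 kN.
Base metal shear (14 mm plate): yield φR_n = 1.0×0.6×345×14×144 = 417.3 kN; rupture φR_n = 0.75×0.6×450×14×144 = 408.2 kN; take 408.2 kN (rupture).
Tension yield (gross): A_g = 68×14 = 952 mm². φR_n = 0.90 × 345 × 952 = 295.6 kN.
Governing: min(134.7, 408.2, 295.6) = 134.7 kN → weld metal.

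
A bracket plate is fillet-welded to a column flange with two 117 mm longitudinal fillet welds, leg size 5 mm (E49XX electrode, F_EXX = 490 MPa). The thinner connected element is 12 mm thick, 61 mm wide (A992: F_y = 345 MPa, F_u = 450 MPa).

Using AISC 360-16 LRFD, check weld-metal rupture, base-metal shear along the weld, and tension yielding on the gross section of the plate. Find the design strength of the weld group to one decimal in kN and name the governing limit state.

Weld metal: throat = 0.707×5 = 3.535 mm, L = 2×117 = 234 mm. φR_n = 0.75 × 0.6 × 490 × 3.535 × 234 = 182.4 kN.
Base metal shear (12 mm plate): yield φR_n = 1.0×0.6×345×12×234 = 581.3 kN; rupture φR_n = 0.75×0.6×450×12×234 = 568.6 kN; take 568.6 kN (rupture).
Tension yield (gross): A_g = 61×12 = 732 mm². φR_n = 0.90 × 345 × 732 = 227.3 kN.
Governing: min(182.4, 568.6, 227.3) = 182.4 kN → weld metal.

182.4 kN (weld metal governs)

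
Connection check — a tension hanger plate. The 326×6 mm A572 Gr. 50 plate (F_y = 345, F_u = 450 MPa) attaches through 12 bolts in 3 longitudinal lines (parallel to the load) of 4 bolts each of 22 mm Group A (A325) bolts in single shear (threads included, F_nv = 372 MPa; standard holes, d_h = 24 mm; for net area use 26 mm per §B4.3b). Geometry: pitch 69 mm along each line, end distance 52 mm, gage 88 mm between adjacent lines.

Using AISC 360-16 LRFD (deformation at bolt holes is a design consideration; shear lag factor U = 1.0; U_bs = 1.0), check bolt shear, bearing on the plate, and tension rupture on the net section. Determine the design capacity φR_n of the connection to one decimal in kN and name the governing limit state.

502.2 kN (net-section rupture governs)

Bolt shear: A_b = π(22)²/4 = 380.13 mm². φR_n = 0.75 × 372 × 380.13 × 12 × 1 = 1272.7 kN.
Bearing (6 mm plate, F_u = 450 MPa): end bolts L_c = 52 − 24/2 = 40, R_n = min(1.2×40×6×450, 2.4×22×6×450) = 129.6 kN/bolt; interior L_c = 69 − 24 = 45, R_n = 142.56 kN/bolt. φR_n = 0.75 × (3×129.6 + 9×142.56) = 1253.9 kN.
Tension rupture (net): A_n = (326 − 3×26)×6 = 1488 mm² (U = 1.0, A_e = A_n). φR_n = 0.75 × 450 × 1488 = 502.2 kN.
Governing: min(1272.7, 1253.9, 502.2) = 502.2 kN → net-section rupture.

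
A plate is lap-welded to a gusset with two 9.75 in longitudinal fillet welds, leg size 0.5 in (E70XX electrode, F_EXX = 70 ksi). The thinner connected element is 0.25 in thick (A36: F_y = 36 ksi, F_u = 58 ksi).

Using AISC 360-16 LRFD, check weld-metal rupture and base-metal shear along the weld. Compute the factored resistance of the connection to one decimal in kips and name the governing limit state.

Weld metal: throat = 0.707×0.5 = 0.3535 in, L = 2×9.75 = 19.5 in. φR_n = 0.75 × 0.6 × 70 × 0.3535 × 19.5 = 217.1 kips.
Base metal shear (0.25 in plate): yield φR_n = 1.0×0.6×36×0.25×19.5 = 105.3 kips; rupture φR_n = 0.75×0.6×58×0.25×19.5 = 127.2 kips; take 105.3 kips (yield).
Governing: min(217.1, 105.3) = 105.3 kips → base-metal shear.

105.3 kips (base-metal shear governs)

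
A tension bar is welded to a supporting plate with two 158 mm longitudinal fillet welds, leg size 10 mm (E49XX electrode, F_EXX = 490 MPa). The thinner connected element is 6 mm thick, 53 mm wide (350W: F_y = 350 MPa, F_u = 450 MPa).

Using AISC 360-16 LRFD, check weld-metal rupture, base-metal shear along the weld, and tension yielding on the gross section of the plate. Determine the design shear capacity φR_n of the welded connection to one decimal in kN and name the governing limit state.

100.2 kN (gross-section yield governs)

Weld metal: throat = 0.707×10 = 7.07 mm, L = 2×158 = 316 mm. φR_n = 0.75 × 0.6 × 490 × 7.07 × 316 = 492.6 kN.
Base metal shear (6 mm plate): yield φR_n = 1.0×0.6×350×6×316 = 398.2 kN; rupture φR_n = 0.75×0.6×450×6×316 = 383.9 kN; take 383.9 kN (rupture).
Tension yield (gross): A_g = 53×6 = 318 mm². φR_n = 0.90 × 350 × 318 = 100.2 kN.
Governing: min(492.6, 383.9, 100.2) = 100.2 kN → gross-section yield.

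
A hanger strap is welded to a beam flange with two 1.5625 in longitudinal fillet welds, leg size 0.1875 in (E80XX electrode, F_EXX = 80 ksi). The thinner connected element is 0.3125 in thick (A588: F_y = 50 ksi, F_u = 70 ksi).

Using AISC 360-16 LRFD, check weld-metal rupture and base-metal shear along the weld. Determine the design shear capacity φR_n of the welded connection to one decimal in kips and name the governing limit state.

Weld metal: throat = 0.707×0.1875 = 0.13256 in, L = 2×1.5625 = 3.125 in. φR_n = 0.75 × 0.6 × 80 × 0.13256 × 3.125 = 14.9 kips.
Base metal shear (0.3125 in plate): yield φR_n = 1.0×0.6×50×0.3125×3.125 = 29.3 kips; rupture φR_n = 0.75×0.6×70×0.3125×3.125 = 30.8 kips; take 29.3 kips (yield).
Governing: min(14.9, 29.3) = 14.9 kips → weld metal.

14.9 kips (weld metal governs)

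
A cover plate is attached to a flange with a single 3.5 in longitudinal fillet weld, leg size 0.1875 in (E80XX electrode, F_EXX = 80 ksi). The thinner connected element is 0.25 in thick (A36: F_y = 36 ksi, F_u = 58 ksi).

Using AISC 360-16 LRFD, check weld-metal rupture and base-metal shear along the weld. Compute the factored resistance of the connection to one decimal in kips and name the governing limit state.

16.7 kips (weld metal governs)

Weld metal: throat = 0.707×0.1875 = 0.13256 in, L = 3.5 in. φR_n = 0.75 × 0.6 × 80 × 0.13256 × 3.5 = 16.7 kips.
Base metal shear (0.25 in plate): yield φR_n = 1.0×0.6×36×0.25×3.5 = 18.9 kips; rupture φR_n = 0.75×0.6×58×0.25×3.5 = 22.8 kips; take 18.9 kips (yield).
Governing: min(16.7, 18.9) = 16.7 kips → weld metal.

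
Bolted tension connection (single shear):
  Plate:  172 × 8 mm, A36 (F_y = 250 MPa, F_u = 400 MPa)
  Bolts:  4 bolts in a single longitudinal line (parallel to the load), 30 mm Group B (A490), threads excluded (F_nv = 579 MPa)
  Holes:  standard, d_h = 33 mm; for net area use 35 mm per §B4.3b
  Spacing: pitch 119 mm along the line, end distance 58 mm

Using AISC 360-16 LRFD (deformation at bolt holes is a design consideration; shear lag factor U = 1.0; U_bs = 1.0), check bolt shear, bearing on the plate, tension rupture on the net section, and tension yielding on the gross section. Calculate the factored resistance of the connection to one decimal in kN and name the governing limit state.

309.6 kN (gross-section yield governs)

Bolt shear: A_b = π(30)²/4 = 706.86 mm². φR_n = 0.75 × 579 × 706.86 × 4 × 1 = 1227.8 kN.
Bearing (8 mm plate, F_u = 400 MPa): end bolts L_c = 58 − 33/2 = 41.5, R_n = min(1.2×41.5×8×400, 2.4×30×8×400) = 159.36 kN/bolt; interior L_c = 119 − 33 = 86, R_n = 230.4 kN/bolt. φR_n = 0.75 × (1×159.36 + 3×230.4) = 637.9 kN.
Tension rupture (net): A_n = (172 − 1×35)×8 = 1096 mm² (U = 1.0, A_e = A_n). φR_n = 0.75 × 400 × 1096 = 328.8 kN.
Tension yield (gross): A_g = 172×8 = 1376 mm². φR_n = 0.90 × 250 × 1376 = 309.6 kN.
Governing: min(1227.8, 637.9, 328.8, 309.6) = 309.6 kN → gross-section yield.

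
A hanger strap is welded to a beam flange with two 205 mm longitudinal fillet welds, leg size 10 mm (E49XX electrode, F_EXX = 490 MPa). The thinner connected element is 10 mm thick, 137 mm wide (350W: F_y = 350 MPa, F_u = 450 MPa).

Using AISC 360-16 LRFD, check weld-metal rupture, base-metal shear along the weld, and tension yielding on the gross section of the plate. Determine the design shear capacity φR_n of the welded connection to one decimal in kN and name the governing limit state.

431.6 kN (gross-section yield governs)

Weld metal: throat = 0.707×10 = 7.07 mm, L = 2×205 = 410 mm. φR_n = 0.75 × 0.6 × 490 × 7.07 × 410 = 639.2 kN.
Base metal shear (10 mm plate): yield φR_n = 1.0×0.6×350×10×410 = 861.0 kN; rupture φR_n = 0.75×0.6×450×10×410 = 830.3 kN; take 830.3 kN (rupture).
Tension yield (gross): A_g = 137×10 = 1370 mm². φR_n = 0.90 × 350 × 1370 = 431.6 kN.
Governing: min(639.2, 830.3, 431.6) = 431.6 kN → gross-section yield.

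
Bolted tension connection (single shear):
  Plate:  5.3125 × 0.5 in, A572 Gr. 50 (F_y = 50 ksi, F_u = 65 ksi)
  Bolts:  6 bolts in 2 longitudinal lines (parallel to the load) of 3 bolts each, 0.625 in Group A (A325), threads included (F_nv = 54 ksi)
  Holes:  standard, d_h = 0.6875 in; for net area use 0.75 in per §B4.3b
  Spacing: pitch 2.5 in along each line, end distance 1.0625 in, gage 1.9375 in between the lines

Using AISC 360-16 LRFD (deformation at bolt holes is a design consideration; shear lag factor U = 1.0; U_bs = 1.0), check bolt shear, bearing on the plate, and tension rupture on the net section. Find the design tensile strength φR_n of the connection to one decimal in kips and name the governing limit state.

Bolt shear: A_b = π(0.625)²/4 = 0.3068 in². φR_n = 0.75 × 54 × 0.3068 × 6 × 1 = 74.6 kips.
Bearing (0.5 in plate, F_u = 65 ksi): end bolts L_c = 1.0625 − 0.6875/2 = 0.71875, R_n = min(1.2×0.71875×0.5×65, 2.4×0.625×0.5×65) = 28.031 kips/bolt; interior L_c = 2.5 − 0.6875 = 1.8125, R_n = 48.75 kips/bolt. φR_n = 0.75 × (2×28.031 + 4×48.75) = 188.3 kips.
Tension rupture (net): A_n = (5.3125 − 2×0.75)×0.5 = 1.9063 in² (U = 1.0, A_e = A_n). φR_n = 0.75 × 65 × 1.9063 = 92.9 kips.
Governing: min(74.6, 188.3, 92.9) = 74.6 kips → bolt shear.

74.6 kips (bolt shear governs)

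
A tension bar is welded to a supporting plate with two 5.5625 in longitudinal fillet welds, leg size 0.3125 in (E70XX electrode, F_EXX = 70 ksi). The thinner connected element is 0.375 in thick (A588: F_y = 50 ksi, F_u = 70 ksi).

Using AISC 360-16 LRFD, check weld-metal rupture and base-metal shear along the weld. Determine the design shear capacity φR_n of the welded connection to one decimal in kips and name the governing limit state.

Weld metal: throat = 0.707×0.3125 = 0.22094 in, L = 2×5.5625 = 11.125 in. φR_n = 0.75 × 0.6 × 70 × 0.22094 × 11.125 = 77.4 kips.
Base metal shear (0.375 in plate): yield φR_n = 1.0×0.6×50×0.375×11.125 = 125.2 kips; rupture φR_n = 0.75×0.6×70×0.375×11.125 = 131.4 kips; take 125.2 kips (yield).
Governing: min(77.4, 125.2) = 77.4 kips → weld metal.

77.4 kips (weld metal governs)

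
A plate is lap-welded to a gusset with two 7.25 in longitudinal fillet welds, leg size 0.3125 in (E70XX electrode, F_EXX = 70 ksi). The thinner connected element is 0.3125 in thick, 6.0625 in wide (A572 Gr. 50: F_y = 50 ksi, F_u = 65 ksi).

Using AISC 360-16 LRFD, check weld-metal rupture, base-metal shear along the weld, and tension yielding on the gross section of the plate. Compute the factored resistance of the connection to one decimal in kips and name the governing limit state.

85.3 kips (gross-section yield governs)

Weld metal: throat = 0.707×0.3125 = 0.22094 in, L = 2×7.25 = 14.5 in. φR_n = 0.75 × 0.6 × 70 × 0.22094 × 14.5 = 100.9 kips.
Base metal shear (0.3125 in plate): yield φR_n = 1.0×0.6×50×0.3125×14.5 = 135.9 kips; rupture φR_n = 0.75×0.6×65×0.3125×14.5 = 132.5 kips; take 132.5 kips (rupture).
Tension yield (gross): A_g = 6.0625×0.3125 = 1.8945 in². φR_n = 0.90 × 50 × 1.8945 = 85.3 kips.
Governing: min(100.9, 132.5, 85.3) = 85.3 kips → gross-section yield.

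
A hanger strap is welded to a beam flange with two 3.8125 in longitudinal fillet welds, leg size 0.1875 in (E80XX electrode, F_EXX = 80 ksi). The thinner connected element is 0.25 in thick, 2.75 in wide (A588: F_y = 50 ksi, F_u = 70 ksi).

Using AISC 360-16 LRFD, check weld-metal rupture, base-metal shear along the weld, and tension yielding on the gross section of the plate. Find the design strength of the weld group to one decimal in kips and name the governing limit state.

Weld metal: throat = 0.707×0.1875 = 0.13256 in, L = 2×3.8125 = 7.625 in. φR_n = 0.75 × 0.6 × 80 × 0.13256 × 7.625 = 36.4 kips.
Base metal shear (0.25 in plate): yield φR_n = 1.0×0.6×50×0.25×7.625 = 57.2 kips; rupture φR_n = 0.75×0.6×70×0.25×7.625 = 60.0 kips; take 57.2 kips (yield).
Tension yield (gross): A_g = 2.75×0.25 = 0.6875 in². φR_n = 0.90 × 50 × 0.6875 = 30.9 kips.
Governing: min(36.4, 57.2, 30.9) = 30.9 kips → gross-section yield.

30.9 kips (gross-section yield governs)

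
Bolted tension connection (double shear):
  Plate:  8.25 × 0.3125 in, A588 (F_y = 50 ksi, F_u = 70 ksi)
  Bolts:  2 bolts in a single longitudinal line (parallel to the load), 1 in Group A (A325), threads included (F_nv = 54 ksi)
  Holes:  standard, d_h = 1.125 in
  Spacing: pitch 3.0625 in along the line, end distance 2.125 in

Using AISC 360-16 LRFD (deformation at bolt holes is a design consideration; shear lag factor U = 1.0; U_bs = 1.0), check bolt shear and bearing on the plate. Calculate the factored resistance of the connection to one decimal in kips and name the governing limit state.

Bolt shear: A_b = π(1)²/4 = 0.7854 in². φR_n = 0.75 × 54 × 0.7854 × 2 × 2 = 127.2 kips.
Bearing (0.3125 in plate, F_u = 70 ksi): end bolts L_c = 2.125 − 1.125/2 = 1.5625, R_n = min(1.2×1.5625×0.3125×70, 2.4×1×0.3125×70) = 41.016 kips/bolt; interior L_c = 3.0625 − 1.125 = 1.9375, R_n = 50.859 kips/bolt. φR_n = 0.75 × (1×41.016 + 1×50.859) = 68.9 kips.
Governing: min(127.2, 68.9) = 68.9 kips → bearing.

68.9 kips (bearing governs)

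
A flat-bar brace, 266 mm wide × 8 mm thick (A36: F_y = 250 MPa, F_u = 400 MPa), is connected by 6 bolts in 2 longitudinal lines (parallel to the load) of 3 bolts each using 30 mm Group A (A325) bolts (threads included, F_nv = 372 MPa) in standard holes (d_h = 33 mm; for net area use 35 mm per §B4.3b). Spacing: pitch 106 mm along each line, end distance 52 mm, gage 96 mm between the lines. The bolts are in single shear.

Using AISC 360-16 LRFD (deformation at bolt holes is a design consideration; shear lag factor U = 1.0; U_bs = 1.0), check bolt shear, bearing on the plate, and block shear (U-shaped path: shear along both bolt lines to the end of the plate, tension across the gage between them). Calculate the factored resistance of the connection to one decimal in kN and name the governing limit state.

621.6 kN (block shear governs)

Bolt shear: A_b = π(30)²/4 = 706.86 mm². φR_n = 0.75 × 372 × 706.86 × 6 × 1 = 1183.3 kN.
Bearing (8 mm plate, F_u = 400 MPa): end bolts L_c = 52 − 33/2 = 35.5, R_n = min(1.2×35.5×8×400, 2.4×30×8×400) = 136.32 kN/bolt; interior L_c = 106 − 33 = 73, R_n = 230.4 kN/bolt. φR_n = 0.75 × (2×136.32 + 4×230.4) = 895.7 kN.
Block shear: shear path 2×[52+2×106] = 2×264 mm, A_gv = 4224, A_nv = 2×(264 − 2.5×35)×8 = 2824 mm²; tension across gage: (96 − 1×35)×8 = 488 mm². R_n = min(0.6×400×2824, 0.6×250×4224) + 1.0×400×488 = min(677.76, 633.6) + 195.2 = 828.8 kN. φR_n = 0.75 × 828.8 = 621.6 kN.
Governing: min(1183.3, 895.7, 621.6) = 621.6 kN → block shear.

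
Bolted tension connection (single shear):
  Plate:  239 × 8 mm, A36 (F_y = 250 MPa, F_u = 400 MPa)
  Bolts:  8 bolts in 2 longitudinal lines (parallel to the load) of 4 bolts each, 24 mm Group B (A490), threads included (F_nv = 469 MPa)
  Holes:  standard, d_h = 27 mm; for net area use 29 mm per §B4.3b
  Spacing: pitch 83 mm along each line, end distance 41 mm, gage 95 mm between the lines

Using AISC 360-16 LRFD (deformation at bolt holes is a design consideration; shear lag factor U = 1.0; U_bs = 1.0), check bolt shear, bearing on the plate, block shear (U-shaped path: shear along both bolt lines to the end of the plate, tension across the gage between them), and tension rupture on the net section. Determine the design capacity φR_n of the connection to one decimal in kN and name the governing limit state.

Bolt shear: A_b = π(24)²/4 = 452.39 mm². φR_n = 0.75 × 469 × 452.39 × 8 × 1 = 1273.0 kN.
Bearing (8 mm plate, F_u = 400 MPa): end bolts L_c = 41 − 27/2 = 27.5, R_n = min(1.2×27.5×8×400, 2.4×24×8×400) = 105.6 kN/bolt; interior L_c = 83 − 27 = 56, R_n = 184.32 kN/bolt. φR_n = 0.75 × (2×105.6 + 6×184.32) = 987.8 kN.
Block shear: shear path 2×[41+3×83] = 2×290 mm, A_gv = 4640, A_nv = 2×(290 − 3.5×29)×8 = 3016 mm²; tension across gage: (95 − 1×29)×8 = 528 mm². R_n = min(0.6×400×3016, 0.6×250×4640) + 1.0×400×528 = min(723.84, 696) + 211.2 = 907.2 kN. φR_n = 0.75 × 907.2 = 680.4 kN.
Tension rupture (net): A_n = (239 − 2×29)×8 = 1448 mm² (U = 1.0, A_e = A_n). φR_n = 0.75 × 400 × 1448 = 434.4 kN.
Governing: min(1273.0, 987.8, 680.4, 434.4) = 434.4 kN → net-section rupture.

434.4 kN (net-section rupture governs)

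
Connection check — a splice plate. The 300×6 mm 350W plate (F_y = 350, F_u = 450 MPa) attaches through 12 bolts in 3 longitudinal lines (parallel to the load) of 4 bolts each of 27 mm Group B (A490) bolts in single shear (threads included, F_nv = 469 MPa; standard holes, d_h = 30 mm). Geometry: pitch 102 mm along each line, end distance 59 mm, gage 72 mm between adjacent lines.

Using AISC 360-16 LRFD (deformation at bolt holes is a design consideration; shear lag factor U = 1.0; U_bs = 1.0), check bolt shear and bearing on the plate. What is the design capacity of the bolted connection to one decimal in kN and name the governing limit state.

1501.7 kN (bearing governs)

Bolt shear: A_b = π(27)²/4 = 572.56 mm². φR_n = 0.75 × 469 × 572.56 × 12 × 1 = 2416.8 kN.
Bearing (6 mm plate, F_u = 450 MPa): end bolts L_c = 59 − 30/2 = 44, R_n = min(1.2×44×6×450, 2.4×27×6×450) = 142.56 kN/bolt; interior L_c = 102 − 30 = 72, R_n = 174.96 kN/bolt. φR_n = 0.75 × (3×142.56 + 9×174.96) = 1501.7 kN.
Governing: min(2416.8, 1501.7) = 1501.7 kN → bearing.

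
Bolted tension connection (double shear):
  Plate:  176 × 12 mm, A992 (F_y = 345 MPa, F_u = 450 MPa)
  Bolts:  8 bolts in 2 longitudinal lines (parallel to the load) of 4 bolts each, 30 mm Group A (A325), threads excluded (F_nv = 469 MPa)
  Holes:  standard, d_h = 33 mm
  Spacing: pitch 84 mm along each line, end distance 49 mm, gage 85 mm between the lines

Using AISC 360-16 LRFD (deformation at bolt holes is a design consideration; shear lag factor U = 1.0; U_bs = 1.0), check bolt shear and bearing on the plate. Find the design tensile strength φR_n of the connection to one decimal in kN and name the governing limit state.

Bolt shear: A_b = π(30)²/4 = 706.86 mm². φR_n = 0.75 × 469 × 706.86 × 8 × 2 = 3978.2 kN.
Bearing (12 mm plate, F_u = 450 MPa): end bolts L_c = 49 − 33/2 = 32.5, R_n = min(1.2×32.5×12×450, 2.4×30×12×450) = 210.6 kN/bolt; interior L_c = 84 − 33 = 51, R_n = 330.48 kN/bolt. φR_n = 0.75 × (2×210.6 + 6×330.48) = 1803.1 kN.
Governing: min(3978.2, 1803.1) = 1803.1 kN → bearing.

1803.1 kN (bearing governs)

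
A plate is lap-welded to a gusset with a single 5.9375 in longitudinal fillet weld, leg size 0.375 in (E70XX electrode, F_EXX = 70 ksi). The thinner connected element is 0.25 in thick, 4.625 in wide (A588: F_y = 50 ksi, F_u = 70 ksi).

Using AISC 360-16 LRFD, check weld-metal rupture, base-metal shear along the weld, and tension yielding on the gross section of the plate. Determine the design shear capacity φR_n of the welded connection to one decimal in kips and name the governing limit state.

44.5 kips (base-metal shear governs)

Weld metal: throat = 0.707×0.375 = 0.26513 in, L = 5.9375 in. φR_n = 0.75 × 0.6 × 70 × 0.26513 × 5.9375 = 49.6 kips.
Base metal shear (0.25 in plate): yield φR_n = 1.0×0.6×50×0.25×5.9375 = 44.5 kips; rupture φR_n = 0.75×0.6×70×0.25×5.9375 = 46.8 kips; take 44.5 kips (yield).
Tension yield (gross): A_g = 4.625×0.25 = 1.1563 in². φR_n = 0.90 × 50 × 1.1563 = 52.0 kips.
Governing: min(49.6, 44.5, 52.0) = 44.5 kips → base-metal shear.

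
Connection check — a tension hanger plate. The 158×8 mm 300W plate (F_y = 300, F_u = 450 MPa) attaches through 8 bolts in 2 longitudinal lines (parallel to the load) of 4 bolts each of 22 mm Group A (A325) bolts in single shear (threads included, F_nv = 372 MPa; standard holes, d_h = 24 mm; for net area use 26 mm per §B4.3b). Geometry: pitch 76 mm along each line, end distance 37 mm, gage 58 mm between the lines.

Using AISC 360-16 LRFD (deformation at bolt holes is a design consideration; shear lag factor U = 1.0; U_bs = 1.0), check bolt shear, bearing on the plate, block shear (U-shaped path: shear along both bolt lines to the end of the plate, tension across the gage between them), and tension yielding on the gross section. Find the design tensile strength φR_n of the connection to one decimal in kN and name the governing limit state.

Bolt shear: A_b = π(22)²/4 = 380.13 mm². φR_n = 0.75 × 372 × 380.13 × 8 × 1 = 848.5 kN.
Bearing (8 mm plate, F_u = 450 MPa): end bolts L_c = 37 − 24/2 = 25, R_n = min(1.2×25×8×450, 2.4×22×8×450) = 108 kN/bolt; interior L_c = 76 − 24 = 52, R_n = 190.08 kN/bolt. φR_n = 0.75 × (2×108 + 6×190.08) = 1017.4 kN.
Block shear: shear path 2×[37+3×76] = 2×265 mm, A_gv = 4240, A_nv = 2×(265 − 3.5×26)×8 = 2784 mm²; tension across gage: (58 − 1×26)×8 = 256 mm². R_n = min(0.6×450×2784, 0.6×300×4240) + 1.0×450×256 = min(751.68, 763.2) + 115.2 = 866.88 kN. φR_n = 0.75 × 866.88 = 650.2 kN.
Tension yield (gross): A_g = 158×8 = 1264 mm². φR_n = 0.90 × 300 × 1264 = 341.3 kN.
Governing: min(848.5, 1017.4, 650.2, 341.3) = 341.3 kN → gross-section yield.

341.3 kN (gross-section yield governs)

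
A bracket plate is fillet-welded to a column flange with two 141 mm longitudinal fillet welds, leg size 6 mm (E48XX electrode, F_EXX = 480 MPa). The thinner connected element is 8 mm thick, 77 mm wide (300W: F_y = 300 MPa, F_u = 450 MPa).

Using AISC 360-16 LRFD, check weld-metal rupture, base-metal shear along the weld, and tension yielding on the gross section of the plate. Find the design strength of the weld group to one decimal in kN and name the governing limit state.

166.3 kN (gross-section yield governs)

Weld metal: throat = 0.707×6 = 4.242 mm, L = 2×141 = 282 mm. φR_n = 0.75 × 0.6 × 480 × 4.242 × 282 = 258.4 kN.
Base metal shear (8 mm plate): yield φR_n = 1.0×0.6×300×8×282 = 406.1 kN; rupture φR_n = 0.75×0.6×450×8×282 = 456.8 kN; take 406.1 kN (yield).
Tension yield (gross): A_g = 77×8 = 616 mm². φR_n = 0.90 × 300 × 616 = 166.3 kN.
Governing: min(258.4, 406.1, 166.3) = 166.3 kN → gross-section yield.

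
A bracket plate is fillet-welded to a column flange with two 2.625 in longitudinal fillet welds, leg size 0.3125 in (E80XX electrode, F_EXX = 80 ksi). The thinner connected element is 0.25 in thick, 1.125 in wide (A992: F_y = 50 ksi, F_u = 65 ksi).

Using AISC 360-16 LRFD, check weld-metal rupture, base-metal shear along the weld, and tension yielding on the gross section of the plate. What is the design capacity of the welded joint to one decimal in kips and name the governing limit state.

Weld metal: throat = 0.707×0.3125 = 0.22094 in, L = 2×2.625 = 5.25 in. φR_n = 0.75 × 0.6 × 80 × 0.22094 × 5.25 = 41.8 kips.
Base metal shear (0.25 in plate): yield φR_n = 1.0×0.6×50×0.25×5.25 = 39.4 kips; rupture φR_n = 0.75×0.6×65×0.25×5.25 = 38.4 kips; take 38.4 kips (rupture).
Tension yield (gross): A_g = 1.125×0.25 = 0.28125 in². φR_n = 0.90 × 50 × 0.28125 = 12.7 kips.
Governing: min(41.8, 38.4, 12.7) = 12.7 kips → gross-section yield.

12.7 kips (gross-section yield governs)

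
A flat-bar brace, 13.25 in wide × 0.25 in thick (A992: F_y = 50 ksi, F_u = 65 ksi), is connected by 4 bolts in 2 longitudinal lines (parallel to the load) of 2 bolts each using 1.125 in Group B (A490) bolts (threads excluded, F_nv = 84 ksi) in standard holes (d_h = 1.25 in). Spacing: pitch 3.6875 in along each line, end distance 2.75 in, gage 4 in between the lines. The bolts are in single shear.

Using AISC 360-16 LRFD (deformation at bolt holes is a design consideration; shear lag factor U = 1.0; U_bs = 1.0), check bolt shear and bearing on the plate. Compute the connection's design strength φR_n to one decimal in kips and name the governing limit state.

Bolt shear: A_b = π(1.125)²/4 = 0.99402 in². φR_n = 0.75 × 84 × 0.99402 × 4 × 1 = 250.5 kips.
Bearing (0.25 in plate, F_u = 65 ksi): end bolts L_c = 2.75 − 1.25/2 = 2.125, R_n = min(1.2×2.125×0.25×65, 2.4×1.125×0.25×65) = 41.438 kips/bolt; interior L_c = 3.6875 − 1.25 = 2.4375, R_n = 43.875 kips/bolt. φR_n = 0.75 × (2×41.438 + 2×43.875) = 128.0 kips.
Governing: min(250.5, 128.0) = 128.0 kips → bearing.

128.0 kips (bearing governs)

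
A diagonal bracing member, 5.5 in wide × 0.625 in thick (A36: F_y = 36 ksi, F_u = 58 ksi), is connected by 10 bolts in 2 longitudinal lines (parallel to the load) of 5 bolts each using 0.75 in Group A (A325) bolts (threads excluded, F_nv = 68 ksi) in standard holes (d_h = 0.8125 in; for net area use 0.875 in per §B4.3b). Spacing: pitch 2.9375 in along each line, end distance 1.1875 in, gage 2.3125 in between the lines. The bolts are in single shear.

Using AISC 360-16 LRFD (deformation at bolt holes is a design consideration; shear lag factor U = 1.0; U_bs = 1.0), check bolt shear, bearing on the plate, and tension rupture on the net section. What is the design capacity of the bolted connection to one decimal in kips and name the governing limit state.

Bolt shear: A_b = π(0.75)²/4 = 0.44179 in². φR_n = 0.75 × 68 × 0.44179 × 10 × 1 = 225.3 kips.
Bearing (0.625 in plate, F_u = 58 ksi): end bolts L_c = 1.1875 − 0.8125/2 = 0.78125, R_n = min(1.2×0.78125×0.625×58, 2.4×0.75×0.625×58) = 33.984 kips/bolt; interior L_c = 2.9375 − 0.8125 = 2.125, R_n = 65.25 kips/bolt. φR_n = 0.75 × (2×33.984 + 8×65.25) = 442.5 kips.
Tension rupture (net): A_n = (5.5 − 2×0.875)×0.625 = 2.3438 in² (U = 1.0, A_e = A_n). φR_n = 0.75 × 58 × 2.3438 = 102.0 kips.
Governing: min(225.3, 442.5, 102.0) = 102.0 kips → net-section rupture.

102.0 kips (net-section rupture governs)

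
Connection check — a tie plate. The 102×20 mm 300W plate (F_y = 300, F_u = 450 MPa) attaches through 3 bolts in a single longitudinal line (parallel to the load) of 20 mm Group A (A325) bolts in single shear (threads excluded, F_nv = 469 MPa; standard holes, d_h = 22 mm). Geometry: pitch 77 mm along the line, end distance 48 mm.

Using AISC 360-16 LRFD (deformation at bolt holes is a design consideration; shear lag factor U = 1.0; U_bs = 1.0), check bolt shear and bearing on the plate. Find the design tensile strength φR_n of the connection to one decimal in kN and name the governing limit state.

331.5 kN (bolt shear governs)

Bolt shear: A_b = π(20)²/4 = 314.16 mm². φR_n = 0.75 × 469 × 314.16 × 3 × 1 = 331.5 kN.
Bearing (20 mm plate, F_u = 450 MPa): end bolts L_c = 48 − 22/2 = 37, R_n = min(1.2×37×20×450, 2.4×20×20×450) = 399.6 kN/bolt; interior L_c = 77 − 22 = 55, R_n = 432 kN/bolt. φR_n = 0.75 × (1×399.6 + 2×432) = 947.7 kN.
Governing: min(331.5, 947.7) = 331.5 kN → bolt shear.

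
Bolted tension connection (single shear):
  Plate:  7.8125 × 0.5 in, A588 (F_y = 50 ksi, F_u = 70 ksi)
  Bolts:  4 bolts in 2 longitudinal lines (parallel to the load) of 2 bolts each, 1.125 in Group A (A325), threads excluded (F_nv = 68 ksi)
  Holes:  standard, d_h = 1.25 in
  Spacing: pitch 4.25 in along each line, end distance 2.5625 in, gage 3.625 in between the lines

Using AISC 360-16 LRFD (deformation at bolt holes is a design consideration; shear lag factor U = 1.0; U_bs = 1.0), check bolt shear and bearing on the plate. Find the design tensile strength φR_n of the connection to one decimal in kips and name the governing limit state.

202.8 kips (bolt shear governs)

Bolt shear: A_b = π(1.125)²/4 = 0.99402 in². φR_n = 0.75 × 68 × 0.99402 × 4 × 1 = 202.8 kips.
Bearing (0.5 in plate, F_u = 70 ksi): end bolts L_c = 2.5625 − 1.25/2 = 1.9375, R_n = min(1.2×1.9375×0.5×70, 2.4×1.125×0.5×70) = 81.375 kips/bolt; interior L_c = 4.25 − 1.25 = 3, R_n = 94.5 kips/bolt. φR_n = 0.75 × (2×81.375 + 2×94.5) = 263.8 kips.
Governing: min(202.8, 263.8) = 202.8 kips → bolt shear.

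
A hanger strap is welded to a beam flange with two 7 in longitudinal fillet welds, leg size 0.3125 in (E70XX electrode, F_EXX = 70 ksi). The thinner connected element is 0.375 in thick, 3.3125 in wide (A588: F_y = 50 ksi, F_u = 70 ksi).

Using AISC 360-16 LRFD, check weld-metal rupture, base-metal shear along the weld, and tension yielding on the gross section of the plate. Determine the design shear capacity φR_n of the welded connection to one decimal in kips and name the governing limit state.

Weld metal: throat = 0.707×0.3125 = 0.22094 in, L = 2×7 = 14 in. φR_n = 0.75 × 0.6 × 70 × 0.22094 × 14 = 97.4 kips.
Base metal shear (0.375 in plate): yield φR_n = 1.0×0.6×50×0.375×14 = 157.5 kips; rupture φR_n = 0.75×0.6×70×0.375×14 = 165.4 kips; take 157.5 kips (yield).
Tension yield (gross): A_g = 3.3125×0.375 = 1.2422 in². φR_n = 0.90 × 50 × 1.2422 = 55.9 kips.
Governing: min(97.4, 157.5, 55.9) = 55.9 kips → gross-section yield.

55.9 kips (gross-section yield governs)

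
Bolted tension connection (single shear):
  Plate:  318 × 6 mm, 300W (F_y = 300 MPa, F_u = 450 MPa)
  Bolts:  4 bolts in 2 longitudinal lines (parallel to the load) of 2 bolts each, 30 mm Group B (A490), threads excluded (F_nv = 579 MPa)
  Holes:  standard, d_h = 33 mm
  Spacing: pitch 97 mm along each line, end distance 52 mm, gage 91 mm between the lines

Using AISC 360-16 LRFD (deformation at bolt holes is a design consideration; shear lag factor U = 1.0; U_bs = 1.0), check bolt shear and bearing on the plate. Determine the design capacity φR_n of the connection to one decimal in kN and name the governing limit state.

Bolt shear: A_b = π(30)²/4 = 706.86 mm². φR_n = 0.75 × 579 × 706.86 × 4 × 1 = 1227.8 kN.
Bearing (6 mm plate, F_u = 450 MPa): end bolts L_c = 52 − 33/2 = 35.5, R_n = min(1.2×35.5×6×450, 2.4×30×6×450) = 115.02 kN/bolt; interior L_c = 97 − 33 = 64, R_n = 194.4 kN/bolt. φR_n = 0.75 × (2×115.02 + 2×194.4) = 464.1 kN.
Governing: min(1227.8, 464.1) = 464.1 kN → bearing.

464.1 kN (bearing governs)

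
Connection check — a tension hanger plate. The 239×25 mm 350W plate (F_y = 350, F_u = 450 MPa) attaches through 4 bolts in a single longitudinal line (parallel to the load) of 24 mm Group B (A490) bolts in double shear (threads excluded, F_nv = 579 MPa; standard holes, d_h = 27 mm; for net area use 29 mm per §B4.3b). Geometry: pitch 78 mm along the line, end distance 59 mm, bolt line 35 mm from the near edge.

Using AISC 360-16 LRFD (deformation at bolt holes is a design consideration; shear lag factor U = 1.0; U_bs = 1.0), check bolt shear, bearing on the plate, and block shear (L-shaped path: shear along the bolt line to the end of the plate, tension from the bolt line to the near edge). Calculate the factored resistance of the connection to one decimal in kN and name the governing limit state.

1142.4 kN (block shear governs)

Bolt shear: A_b = π(24)²/4 = 452.39 mm². φR_n = 0.75 × 579 × 452.39 × 4 × 2 = 1571.6 kN.
Bearing (25 mm plate, F_u = 450 MPa): end bolts L_c = 59 − 27/2 = 45.5, R_n = min(1.2×45.5×25×450, 2.4×24×25×450) = 614.25 kN/bolt; interior L_c = 78 − 27 = 51, R_n = 648 kN/bolt. φR_n = 0.75 × (1×614.25 + 3×648) = 1918.7 kN.
Block shear: shear path 1×[59+3×78] = 1×293 mm, A_gv = 7325, A_nv = 1×(293 − 3.5×29)×25 = 4787.5 mm²; tension to near edge: (35 − 0.5×29)×25 = 512.5 mm². R_n = min(0.6×450×4787.5, 0.6×350×7325) + 1.0×450×512.5 = min(1292.6, 1538.3) + 230.63 = 1523.2 kN. φR_n = 0.75 × 1523.2 = 1142.4 kN.
Governing: min(1571.6, 1918.7, 1142.4) = 1142.4 kN → block shear.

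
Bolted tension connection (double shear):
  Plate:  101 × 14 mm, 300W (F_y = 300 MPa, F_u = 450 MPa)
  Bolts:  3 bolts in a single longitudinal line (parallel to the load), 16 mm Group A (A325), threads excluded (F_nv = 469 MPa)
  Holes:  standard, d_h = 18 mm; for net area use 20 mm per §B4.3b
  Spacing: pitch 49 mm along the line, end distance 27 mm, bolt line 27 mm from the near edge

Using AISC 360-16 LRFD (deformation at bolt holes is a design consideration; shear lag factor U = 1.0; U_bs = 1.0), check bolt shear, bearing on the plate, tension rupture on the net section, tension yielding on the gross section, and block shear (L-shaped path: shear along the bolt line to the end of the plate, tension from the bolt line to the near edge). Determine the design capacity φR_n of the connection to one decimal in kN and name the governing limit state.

Bolt shear: A_b = π(16)²/4 = 201.06 mm². φR_n = 0.75 × 469 × 201.06 × 3 × 2 = 424.3 kN.
Bearing (14 mm plate, F_u = 450 MPa): end bolts L_c = 27 − 18/2 = 18, R_n = min(1.2×18×14×450, 2.4×16×14×450) = 136.08 kN/bolt; interior L_c = 49 − 18 = 31, R_n = 234.36 kN/bolt. φR_n = 0.75 × (1×136.08 + 2×234.36) = 453.6 kN.
Tension rupture (net): A_n = (101 − 1×20)×14 = 1134 mm² (U = 1.0, A_e = A_n). φR_n = 0.75 × 450 × 1134 = 382.7 kN.
Tension yield (gross): A_g = 101×14 = 1414 mm². φR_n = 0.90 × 300 × 1414 = 381.8 kN.
Block shear: shear path 1×[27+2×49] = 1×125 mm, A_gv = 1750, A_nv = 1×(125 − 2.5×20)×14 = 1050 mm²; tension to near edge: (27 − 0.5×20)×14 = 238 mm². R_n = min(0.6×450×1050, 0.6×300×1750) + 1.0×450×238 = min(283.5, 315) + 107.1 = 390.6 kN. φR_n = 0.75 × 390.6 = 293.0 kN.
Governing: min(424.3, 453.6, 382.7, 381.8, 293.0) = 293.0 kN → block shear.

293.0 kN (block shear governs)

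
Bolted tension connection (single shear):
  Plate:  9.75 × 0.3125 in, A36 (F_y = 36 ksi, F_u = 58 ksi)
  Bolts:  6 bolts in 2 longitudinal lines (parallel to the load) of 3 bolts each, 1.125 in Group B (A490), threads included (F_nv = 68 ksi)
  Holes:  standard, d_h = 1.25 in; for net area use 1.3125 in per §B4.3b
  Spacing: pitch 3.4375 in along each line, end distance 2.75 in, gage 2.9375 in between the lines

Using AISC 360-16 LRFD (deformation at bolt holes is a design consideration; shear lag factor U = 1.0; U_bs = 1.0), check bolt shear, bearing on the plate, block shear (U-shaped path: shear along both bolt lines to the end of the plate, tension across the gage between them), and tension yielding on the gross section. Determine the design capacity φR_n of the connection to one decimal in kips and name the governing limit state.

98.7 kips (gross-section yield governs)

Bolt shear: A_b = π(1.125)²/4 = 0.99402 in². φR_n = 0.75 × 68 × 0.99402 × 6 × 1 = 304.2 kips.
Bearing (0.3125 in plate, F_u = 58 ksi): end bolts L_c = 2.75 − 1.25/2 = 2.125, R_n = min(1.2×2.125×0.3125×58, 2.4×1.125×0.3125×58) = 46.219 kips/bolt; interior L_c = 3.4375 − 1.25 = 2.1875, R_n = 47.578 kips/bolt. φR_n = 0.75 × (2×46.219 + 4×47.578) = 212.1 kips.
Block shear: shear path 2×[2.75+2×3.4375] = 2×9.625 in, A_gv = 6.0156, A_nv = 2×(9.625 − 2.5×1.3125)×0.3125 = 3.9648 in²; tension across gage: (2.9375 − 1×1.3125)×0.3125 = 0.50781 in². R_n = min(0.6×58×3.9648, 0.6×36×6.0156) + 1.0×58×0.50781 = min(137.98, 129.94) + 29.453 = 159.39 kips. φR_n = 0.75 × 159.39 = 119.5 kips.
Tension yield (gross): A_g = 9.75×0.3125 = 3.0469 in². φR_n = 0.90 × 36 × 3.0469 = 98.7 kips.
Governing: min(304.2, 212.1, 119.5, 98.7) = 98.7 kips → gross-section yield.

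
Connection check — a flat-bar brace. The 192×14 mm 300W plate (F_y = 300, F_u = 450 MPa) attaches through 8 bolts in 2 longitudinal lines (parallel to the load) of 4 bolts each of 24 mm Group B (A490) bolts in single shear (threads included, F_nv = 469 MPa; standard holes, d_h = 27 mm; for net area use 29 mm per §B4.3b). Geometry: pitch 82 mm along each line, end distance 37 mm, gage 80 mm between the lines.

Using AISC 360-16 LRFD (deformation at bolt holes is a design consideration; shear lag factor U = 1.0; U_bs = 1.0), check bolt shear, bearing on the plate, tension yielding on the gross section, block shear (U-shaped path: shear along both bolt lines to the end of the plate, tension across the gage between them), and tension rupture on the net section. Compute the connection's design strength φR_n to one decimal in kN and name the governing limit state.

Bolt shear: A_b = π(24)²/4 = 452.39 mm². φR_n = 0.75 × 469 × 452.39 × 8 × 1 = 1273.0 kN.
Bearing (14 mm plate, F_u = 450 MPa): end bolts L_c = 37 − 27/2 = 23.5, R_n = min(1.2×23.5×14×450, 2.4×24×14×450) = 177.66 kN/bolt; interior L_c = 82 − 27 = 55, R_n = 362.88 kN/bolt. φR_n = 0.75 × (2×177.66 + 6×362.88) = 1899.5 kN.
Tension yield (gross): A_g = 192×14 = 2688 mm². φR_n = 0.90 × 300 × 2688 = 725.8 kN.
Block shear: shear path 2×[37+3×82] = 2×283 mm, A_gv = 7924, A_nv = 2×(283 − 3.5×29)×14 = 5082 mm²; tension across gage: (80 − 1×29)×14 = 714 mm². R_n = min(0.6×450×5082, 0.6×300×7924) + 1.0×450×714 = min(1372.1, 1426.3) + 321.3 = 1693.4 kN. φR_n = 0.75 × 1693.4 = 1270.1 kN.
Tension rupture (net): A_n = (192 − 2×29)×14 = 1876 mm² (U = 1.0, A_e = A_n). φR_n = 0.75 × 450 × 1876 = 633.2 kN.
Governing: min(1273.0, 1899.5, 725.8, 1270.1, 633.2) = 633.2 kN → net-section rupture.

633.2 kN (net-section rupture governs)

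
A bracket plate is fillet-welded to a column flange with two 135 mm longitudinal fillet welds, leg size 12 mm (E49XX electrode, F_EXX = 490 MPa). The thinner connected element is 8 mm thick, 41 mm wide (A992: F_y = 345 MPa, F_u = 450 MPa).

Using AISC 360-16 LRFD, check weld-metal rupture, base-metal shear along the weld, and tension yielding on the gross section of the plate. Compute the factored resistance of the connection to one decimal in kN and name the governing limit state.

Weld metal: throat = 0.707×12 = 8.484 mm, L = 2×135 = 270 mm. φR_n = 0.75 × 0.6 × 490 × 8.484 × 270 = 505.1 kN.
Base metal shear (8 mm plate): yield φR_n = 1.0×0.6×345×8×270 = 447.1 kN; rupture φR_n = 0.75×0.6×450×8×270 = 437.4 kN; take 437.4 kN (rupture).
Tension yield (gross): A_g = 41×8 = 328 mm². φR_n = 0.90 × 345 × 328 = 101.8 kN.
Governing: min(505.1, 437.4, 101.8) = 101.8 kN → gross-section yield.

101.8 kN (gross-section yield governs)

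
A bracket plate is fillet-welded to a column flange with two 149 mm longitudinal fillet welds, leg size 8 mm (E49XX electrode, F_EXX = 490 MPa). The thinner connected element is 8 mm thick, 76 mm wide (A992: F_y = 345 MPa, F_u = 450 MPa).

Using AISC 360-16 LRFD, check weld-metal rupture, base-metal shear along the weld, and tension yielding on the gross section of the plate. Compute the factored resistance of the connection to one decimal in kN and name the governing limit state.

188.8 kN (gross-section yield governs)

Weld metal: throat = 0.707×8 = 5.656 mm, L = 2×149 = 298 mm. φR_n = 0.75 × 0.6 × 490 × 5.656 × 298 = 371.7 kN.
Base metal shear (8 mm plate): yield φR_n = 1.0×0.6×345×8×298 = 493.5 kN; rupture φR_n = 0.75×0.6×450×8×298 = 482.8 kN; take 482.8 kN (rupture).
Tension yield (gross): A_g = 76×8 = 608 mm². φR_n = 0.90 × 345 × 608 = 188.8 kN.
Governing: min(371.7, 482.8, 188.8) = 188.8 kN → gross-section yield.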